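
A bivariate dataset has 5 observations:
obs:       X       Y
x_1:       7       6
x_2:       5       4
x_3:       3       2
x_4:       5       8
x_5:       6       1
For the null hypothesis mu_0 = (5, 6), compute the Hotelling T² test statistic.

Step 1 — sample mean vector:
  mean(X) = (7 + 5 + 3 + 5 + 6) / 5 = 26/5 = 5.2
  mean(Y) = (6 + 4 + 2 + 8 + 1) / 5 = 21/5 = 4.2
  x̄ = (5.2, 4.2),  deviation x̄ - mu_0 = (5.2, 4.2) - (5, 6) = (0.2, -1.8).

Step 2 — sample covariance matrix, S[i,j] = (1/(n-1)) · Σ_k (x_{k,i} - mean_i) · (x_{k,j} - mean_j), divisor n-1 = 4:
  S[X,X] = ((1.8)·(1.8) + (-0.2)·(-0.2) + (-2.2)·(-2.2) + (-0.2)·(-0.2) + (0.8)·(0.8)) / 4 = 8.8/4 = 2.2
  S[X,Y] = ((1.8)·(1.8) + (-0.2)·(-0.2) + (-2.2)·(-2.2) + (-0.2)·(3.8) + (0.8)·(-3.2)) / 4 = 4.8/4 = 1.2
  S[Y,Y] = ((1.8)·(1.8) + (-0.2)·(-0.2) + (-2.2)·(-2.2) + (3.8)·(3.8) + (-3.2)·(-3.2)) / 4 = 32.8/4 = 8.2
  S = [[2.2, 1.2],
 [1.2, 8.2]].

Step 3 — invert S. det(S) = 2.2·8.2 - (1.2)² = 16.6.
  S^{-1} = (1/det) · [[d, -b], [-b, a]] = [[0.494, -0.0723],
 [-0.0723, 0.1325]].

Step 4 — quadratic form (x̄ - mu_0)^T · S^{-1} · (x̄ - mu_0):
  S^{-1} · (x̄ - mu_0) = (0.2289, -0.253),
  (x̄ - mu_0)^T · [...] = (0.2)·(0.2289) + (-1.8)·(-0.253) = 0.5012.

Step 5 — scale by n: T² = 5 · 0.5012 = 2.506.

T² ≈ 2.506


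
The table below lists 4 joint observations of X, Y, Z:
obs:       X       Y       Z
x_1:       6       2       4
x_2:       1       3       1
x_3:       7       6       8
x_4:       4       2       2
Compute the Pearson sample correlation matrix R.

Step 1 — column means:
  mean(X) = (6 + 1 + 7 + 4) / 4 = 18/4 = 4.5
  mean(Y) = (2 + 3 + 6 + 2) / 4 = 13/4 = 3.25
  mean(Z) = (4 + 1 + 8 + 2) / 4 = 15/4 = 3.75

Step 2 — sample variances and covariances s[i,j] = (1/(n-1)) · Σ_k (x_{k,i} - mean_i) · (x_{k,j} - mean_j), with n-1 = 3:
  s[X,X] = ((1.5)·(1.5) + (-3.5)·(-3.5) + (2.5)·(2.5) + (-0.5)·(-0.5)) / 3 = 21/3 = 7
  s[X,Y] = ((1.5)·(-1.25) + (-3.5)·(-0.25) + (2.5)·(2.75) + (-0.5)·(-1.25)) / 3 = 6.5/3 = 2.1667
  s[X,Z] = ((1.5)·(0.25) + (-3.5)·(-2.75) + (2.5)·(4.25) + (-0.5)·(-1.75)) / 3 = 21.5/3 = 7.1667
  s[Y,Y] = ((-1.25)·(-1.25) + (-0.25)·(-0.25) + (2.75)·(2.75) + (-1.25)·(-1.25)) / 3 = 10.75/3 = 3.5833
  s[Y,Z] = ((-1.25)·(0.25) + (-0.25)·(-2.75) + (2.75)·(4.25) + (-1.25)·(-1.75)) / 3 = 14.25/3 = 4.75
  s[Z,Z] = ((0.25)·(0.25) + (-2.75)·(-2.75) + (4.25)·(4.25) + (-1.75)·(-1.75)) / 3 = 28.75/3 = 9.5833
  Sample standard deviations s_i = √(s[i,i]):
  s(X) = √(7) = 2.6458
  s(Y) = √(3.5833) = 1.893
  s(Z) = √(9.5833) = 3.0957

Step 3 — r_{ij} = s_{ij} / (s_i · s_j):
  r[X,X] = 1 (diagonal).
  r[X,Y] = 2.1667 / (2.6458 · 1.893) = 2.1667 / 5.0083 = 0.4326
  r[X,Z] = 7.1667 / (2.6458 · 3.0957) = 7.1667 / 8.1904 = 0.875
  r[Y,Y] = 1 (diagonal).
  r[Y,Z] = 4.75 / (1.893 · 3.0957) = 4.75 / 5.8601 = 0.8106
  r[Z,Z] = 1 (diagonal).

R is symmetric with unit diagonal. Assembling:

R = [[1, 0.4326, 0.875],
 [0.4326, 1, 0.8106],
 [0.875, 0.8106, 1]]


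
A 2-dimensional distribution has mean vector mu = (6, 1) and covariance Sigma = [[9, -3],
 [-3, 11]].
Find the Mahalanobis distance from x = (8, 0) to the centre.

Step 1 — centre the observation: (x - mu) = (2, -1).

Step 2 — invert Sigma. det(Sigma) = 9·11 - (-3)² = 90.
  Sigma^{-1} = (1/det) · [[d, -b], [-b, a]] = [[0.1222, 0.0333],
 [0.0333, 0.1]].

Step 3 — form the quadratic (x - mu)^T · Sigma^{-1} · (x - mu):
  Sigma^{-1} · (x - mu) = (0.2111, -0.0333).
  (x - mu)^T · [Sigma^{-1} · (x - mu)] = (2)·(0.2111) + (-1)·(-0.0333) = 0.4556.

Step 4 — take square root: d = √(0.4556) ≈ 0.6749.

d(x, mu) = √(0.4556) ≈ 0.6749


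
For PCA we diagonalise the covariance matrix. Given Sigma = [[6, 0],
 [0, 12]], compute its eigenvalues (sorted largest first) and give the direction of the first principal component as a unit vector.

Step 1 — characteristic polynomial of 2×2 Sigma:
  det(Sigma - λI) = λ² - trace · λ + det = 0.
  trace = 6 + 12 = 18, det = 6·12 - (0)² = 72.
Step 2 — discriminant:
  Δ = trace² - 4·det = 324 - 288 = 36.
Step 3 — eigenvalues:
  λ = (trace ± √Δ)/2 = (18 ± 6)/2,
  λ_1 = 12,  λ_2 = 6.

Step 4 — unit eigenvector for λ_1: Sigma is diagonal, so its eigenvectors are the coordinate axes. λ_1 = 12 is the diagonal entry on the second coordinate axis, hence
  v_1 = (0, 1) (||v_1|| = 1).

λ_1 = 12,  λ_2 = 6;  v_1 ≈ (0, 1)


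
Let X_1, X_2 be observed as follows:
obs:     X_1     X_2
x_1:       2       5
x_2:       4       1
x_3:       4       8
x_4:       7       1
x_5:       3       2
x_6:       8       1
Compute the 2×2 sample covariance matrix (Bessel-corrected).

Step 1 — column means:
  mean(X_1) = (2 + 4 + 4 + 7 + 3 + 8) / 6 = 28/6 = 4.6667
  mean(X_2) = (5 + 1 + 8 + 1 + 2 + 1) / 6 = 18/6 = 3

Step 2 — sample covariance S[i,j] = (1/(n-1)) · Σ_k (x_{k,i} - mean_i) · (x_{k,j} - mean_j), with n-1 = 5.
  S[X_1,X_1] = ((-2.6667)·(-2.6667) + (-0.6667)·(-0.6667) + (-0.6667)·(-0.6667) + (2.3333)·(2.3333) + (-1.6667)·(-1.6667) + (3.3333)·(3.3333)) / 5 = 27.3333/5 = 5.4667
  S[X_1,X_2] = ((-2.6667)·(2) + (-0.6667)·(-2) + (-0.6667)·(5) + (2.3333)·(-2) + (-1.6667)·(-1) + (3.3333)·(-2)) / 5 = -17/5 = -3.4
  S[X_2,X_2] = ((2)·(2) + (-2)·(-2) + (5)·(5) + (-2)·(-2) + (-1)·(-1) + (-2)·(-2)) / 5 = 42/5 = 8.4

S is symmetric (S[j,i] = S[i,j]). Assembling:

S = [[5.4667, -3.4],
 [-3.4, 8.4]]


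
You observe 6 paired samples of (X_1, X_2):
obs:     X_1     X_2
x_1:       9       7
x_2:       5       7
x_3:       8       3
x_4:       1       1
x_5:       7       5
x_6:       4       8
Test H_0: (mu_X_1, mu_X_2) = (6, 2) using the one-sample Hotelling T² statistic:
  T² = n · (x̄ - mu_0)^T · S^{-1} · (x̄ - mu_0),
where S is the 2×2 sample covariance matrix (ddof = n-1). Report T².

Step 1 — sample mean vector:
  mean(X_1) = (9 + 5 + 8 + 1 + 7 + 4) / 6 = 34/6 = 5.6667
  mean(X_2) = (7 + 7 + 3 + 1 + 5 + 8) / 6 = 31/6 = 5.1667
  x̄ = (5.6667, 5.1667),  deviation x̄ - mu_0 = (5.6667, 5.1667) - (6, 2) = (-0.3333, 3.1667).

Step 2 — sample covariance matrix, S[i,j] = (1/(n-1)) · Σ_k (x_{k,i} - mean_i) · (x_{k,j} - mean_j), divisor n-1 = 5:
  S[X_1,X_1] = ((3.3333)·(3.3333) + (-0.6667)·(-0.6667) + (2.3333)·(2.3333) + (-4.6667)·(-4.6667) + (1.3333)·(1.3333) + (-1.6667)·(-1.6667)) / 5 = 43.3333/5 = 8.6667
  S[X_1,X_2] = ((3.3333)·(1.8333) + (-0.6667)·(1.8333) + (2.3333)·(-2.1667) + (-4.6667)·(-4.1667) + (1.3333)·(-0.1667) + (-1.6667)·(2.8333)) / 5 = 14.3333/5 = 2.8667
  S[X_2,X_2] = ((1.8333)·(1.8333) + (1.8333)·(1.8333) + (-2.1667)·(-2.1667) + (-4.1667)·(-4.1667) + (-0.1667)·(-0.1667) + (2.8333)·(2.8333)) / 5 = 36.8333/5 = 7.3667
  S = [[8.6667, 2.8667],
 [2.8667, 7.3667]].

Step 3 — invert S. det(S) = 8.6667·7.3667 - (2.8667)² = 55.6267.
  S^{-1} = (1/det) · [[d, -b], [-b, a]] = [[0.1324, -0.0515],
 [-0.0515, 0.1558]].

Step 4 — quadratic form (x̄ - mu_0)^T · S^{-1} · (x̄ - mu_0):
  S^{-1} · (x̄ - mu_0) = (-0.2073, 0.5105),
  (x̄ - mu_0)^T · [...] = (-0.3333)·(-0.2073) + (3.1667)·(0.5105) = 1.6858.

Step 5 — scale by n: T² = 6 · 1.6858 = 10.1151.

T² ≈ 10.1151


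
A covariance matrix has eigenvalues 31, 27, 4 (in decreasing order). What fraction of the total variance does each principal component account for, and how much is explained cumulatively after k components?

Step 1 — total variance = trace(Sigma) = Σ λ_i = 31 + 27 + 4 = 62.

Step 2 — fraction explained by component i = λ_i / Σ λ:
  PC1: 31/62 = 0.5
  PC2: 27/62 = 0.4355
  PC3: 4/62 = 0.0645

Step 3 — cumulative fraction after k components = (λ_1 + ... + λ_k) / Σ λ:
  k = 1: 31/62 = 0.5
  k = 2: (31 + 27)/62 = 58/62 = 0.9355
  k = 3: (31 + 27 + 4)/62 = 62/62 = 1

Summary (fraction, with percent):

explained: PC1 0.5 (50%), PC2 0.4355 (43.55%), PC3 0.0645 (6.45%);  cumulative: 0.5, 0.9355, 1


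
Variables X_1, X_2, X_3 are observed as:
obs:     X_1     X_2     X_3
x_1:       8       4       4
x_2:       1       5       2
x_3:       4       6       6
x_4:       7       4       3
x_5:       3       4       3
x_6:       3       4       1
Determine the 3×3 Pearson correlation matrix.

Step 1 — column means:
  mean(X_1) = (8 + 1 + 4 + 7 + 3 + 3) / 6 = 26/6 = 4.3333
  mean(X_2) = (4 + 5 + 6 + 4 + 4 + 4) / 6 = 27/6 = 4.5
  mean(X_3) = (4 + 2 + 6 + 3 + 3 + 1) / 6 = 19/6 = 3.1667

Step 2 — sample variances and covariances s[i,j] = (1/(n-1)) · Σ_k (x_{k,i} - mean_i) · (x_{k,j} - mean_j), with n-1 = 5:
  s[X_1,X_1] = ((3.6667)·(3.6667) + (-3.3333)·(-3.3333) + (-0.3333)·(-0.3333) + (2.6667)·(2.6667) + (-1.3333)·(-1.3333) + (-1.3333)·(-1.3333)) / 5 = 35.3333/5 = 7.0667
  s[X_1,X_2] = ((3.6667)·(-0.5) + (-3.3333)·(0.5) + (-0.3333)·(1.5) + (2.6667)·(-0.5) + (-1.3333)·(-0.5) + (-1.3333)·(-0.5)) / 5 = -4/5 = -0.8
  s[X_1,X_3] = ((3.6667)·(0.8333) + (-3.3333)·(-1.1667) + (-0.3333)·(2.8333) + (2.6667)·(-0.1667) + (-1.3333)·(-0.1667) + (-1.3333)·(-2.1667)) / 5 = 8.6667/5 = 1.7333
  s[X_2,X_2] = ((-0.5)·(-0.5) + (0.5)·(0.5) + (1.5)·(1.5) + (-0.5)·(-0.5) + (-0.5)·(-0.5) + (-0.5)·(-0.5)) / 5 = 3.5/5 = 0.7
  s[X_2,X_3] = ((-0.5)·(0.8333) + (0.5)·(-1.1667) + (1.5)·(2.8333) + (-0.5)·(-0.1667) + (-0.5)·(-0.1667) + (-0.5)·(-2.1667)) / 5 = 4.5/5 = 0.9
  s[X_3,X_3] = ((0.8333)·(0.8333) + (-1.1667)·(-1.1667) + (2.8333)·(2.8333) + (-0.1667)·(-0.1667) + (-0.1667)·(-0.1667) + (-2.1667)·(-2.1667)) / 5 = 14.8333/5 = 2.9667
  Sample standard deviations s_i = √(s[i,i]):
  s(X_1) = √(7.0667) = 2.6583
  s(X_2) = √(0.7) = 0.8367
  s(X_3) = √(2.9667) = 1.7224

Step 3 — r_{ij} = s_{ij} / (s_i · s_j):
  r[X_1,X_1] = 1 (diagonal).
  r[X_1,X_2] = -0.8 / (2.6583 · 0.8367) = -0.8 / 2.2241 = -0.3597
  r[X_1,X_3] = 1.7333 / (2.6583 · 1.7224) = 1.7333 / 4.5787 = 0.3786
  r[X_2,X_2] = 1 (diagonal).
  r[X_2,X_3] = 0.9 / (0.8367 · 1.7224) = 0.9 / 1.4411 = 0.6245
  r[X_3,X_3] = 1 (diagonal).

R is symmetric with unit diagonal. Assembling:

R = [[1, -0.3597, 0.3786],
 [-0.3597, 1, 0.6245],
 [0.3786, 0.6245, 1]]


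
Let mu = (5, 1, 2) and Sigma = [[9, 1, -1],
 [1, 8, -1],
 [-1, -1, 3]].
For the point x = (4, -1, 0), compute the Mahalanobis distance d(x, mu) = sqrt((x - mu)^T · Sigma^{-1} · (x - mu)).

Step 1 — centre the observation: (x - mu) = (-1, -2, -2).

Step 2 — invert Sigma (cofactor / det for 3×3, or solve directly):
  Sigma^{-1} = [[0.1162, -0.0101, 0.0354],
 [-0.0101, 0.1313, 0.0404],
 [0.0354, 0.0404, 0.3586]].

Step 3 — form the quadratic (x - mu)^T · Sigma^{-1} · (x - mu):
  Sigma^{-1} · (x - mu) = (-0.1667, -0.3333, -0.8333).
  (x - mu)^T · [Sigma^{-1} · (x - mu)] = (-1)·(-0.1667) + (-2)·(-0.3333) + (-2)·(-0.8333) = 2.5.

Step 4 — take square root: d = √(2.5) ≈ 1.5811.

d(x, mu) = √(2.5) ≈ 1.5811


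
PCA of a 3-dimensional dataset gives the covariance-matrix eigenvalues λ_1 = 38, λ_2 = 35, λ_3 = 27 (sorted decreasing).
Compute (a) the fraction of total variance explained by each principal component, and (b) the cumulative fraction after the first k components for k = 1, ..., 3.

Step 1 — total variance = trace(Sigma) = Σ λ_i = 38 + 35 + 27 = 100.

Step 2 — fraction explained by component i = λ_i / Σ λ:
  PC1: 38/100 = 0.38
  PC2: 35/100 = 0.35
  PC3: 27/100 = 0.27

Step 3 — cumulative fraction after k components = (λ_1 + ... + λ_k) / Σ λ:
  k = 1: 38/100 = 0.38
  k = 2: (38 + 35)/100 = 73/100 = 0.73
  k = 3: (38 + 35 + 27)/100 = 100/100 = 1

Summary (fraction, with percent):

explained: PC1 0.38 (38%), PC2 0.35 (35%), PC3 0.27 (27%);  cumulative: 0.38, 0.73, 1


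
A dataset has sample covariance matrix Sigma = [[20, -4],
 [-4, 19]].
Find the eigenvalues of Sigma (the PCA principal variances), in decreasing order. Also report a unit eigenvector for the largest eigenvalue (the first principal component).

Step 1 — characteristic polynomial of 2×2 Sigma:
  det(Sigma - λI) = λ² - trace · λ + det = 0.
  trace = 20 + 19 = 39, det = 20·19 - (-4)² = 364.
Step 2 — discriminant:
  Δ = trace² - 4·det = 1521 - 1456 = 65.
Step 3 — eigenvalues:
  λ = (trace ± √Δ)/2 = (39 ± 8.0623)/2,
  λ_1 = 23.5311,  λ_2 = 15.4689.

Step 4 — unit eigenvector for λ_1: solve (Sigma - λ_1 I)v = 0. First row:
  (20 - 23.5311)·v_x + (-4)·v_y = 0, i.e. (-3.5311)·v_x + (-4)·v_y = 0,
  so v ∝ (b, λ_1 - a) = (-4, 3.5311); multiply by -1 so the first entry is positive: u = (4, -3.5311).
  ||u|| = √((4)² + (-3.5311)²) = √(28.4689) ≈ 5.3356,
  v_1 = u/||u|| ≈ (0.7497, -0.6618) (||v_1|| = 1).

λ_1 = 23.5311,  λ_2 = 15.4689;  v_1 ≈ (0.7497, -0.6618)


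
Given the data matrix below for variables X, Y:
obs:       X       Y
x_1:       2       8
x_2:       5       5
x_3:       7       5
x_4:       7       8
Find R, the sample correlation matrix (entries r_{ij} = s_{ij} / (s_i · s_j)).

Step 1 — column means:
  mean(X) = (2 + 5 + 7 + 7) / 4 = 21/4 = 5.25
  mean(Y) = (8 + 5 + 5 + 8) / 4 = 26/4 = 6.5

Step 2 — sample variances and covariances s[i,j] = (1/(n-1)) · Σ_k (x_{k,i} - mean_i) · (x_{k,j} - mean_j), with n-1 = 3:
  s[X,X] = ((-3.25)·(-3.25) + (-0.25)·(-0.25) + (1.75)·(1.75) + (1.75)·(1.75)) / 3 = 16.75/3 = 5.5833
  s[X,Y] = ((-3.25)·(1.5) + (-0.25)·(-1.5) + (1.75)·(-1.5) + (1.75)·(1.5)) / 3 = -4.5/3 = -1.5
  s[Y,Y] = ((1.5)·(1.5) + (-1.5)·(-1.5) + (-1.5)·(-1.5) + (1.5)·(1.5)) / 3 = 9/3 = 3
  Sample standard deviations s_i = √(s[i,i]):
  s(X) = √(5.5833) = 2.3629
  s(Y) = √(3) = 1.7321

Step 3 — r_{ij} = s_{ij} / (s_i · s_j):
  r[X,X] = 1 (diagonal).
  r[X,Y] = -1.5 / (2.3629 · 1.7321) = -1.5 / 4.0927 = -0.3665
  r[Y,Y] = 1 (diagonal).

R is symmetric with unit diagonal. Assembling:

R = [[1, -0.3665],
 [-0.3665, 1]]


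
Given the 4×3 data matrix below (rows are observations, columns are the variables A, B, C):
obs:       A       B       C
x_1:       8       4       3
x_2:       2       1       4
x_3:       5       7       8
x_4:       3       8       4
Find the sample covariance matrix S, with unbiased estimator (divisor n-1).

Step 1 — column means:
  mean(A) = (8 + 2 + 5 + 3) / 4 = 18/4 = 4.5
  mean(B) = (4 + 1 + 7 + 8) / 4 = 20/4 = 5
  mean(C) = (3 + 4 + 8 + 4) / 4 = 19/4 = 4.75

Step 2 — sample covariance S[i,j] = (1/(n-1)) · Σ_k (x_{k,i} - mean_i) · (x_{k,j} - mean_j), with n-1 = 3.
  S[A,A] = ((3.5)·(3.5) + (-2.5)·(-2.5) + (0.5)·(0.5) + (-1.5)·(-1.5)) / 3 = 21/3 = 7
  S[A,B] = ((3.5)·(-1) + (-2.5)·(-4) + (0.5)·(2) + (-1.5)·(3)) / 3 = 3/3 = 1
  S[A,C] = ((3.5)·(-1.75) + (-2.5)·(-0.75) + (0.5)·(3.25) + (-1.5)·(-0.75)) / 3 = -1.5/3 = -0.5
  S[B,B] = ((-1)·(-1) + (-4)·(-4) + (2)·(2) + (3)·(3)) / 3 = 30/3 = 10
  S[B,C] = ((-1)·(-1.75) + (-4)·(-0.75) + (2)·(3.25) + (3)·(-0.75)) / 3 = 9/3 = 3
  S[C,C] = ((-1.75)·(-1.75) + (-0.75)·(-0.75) + (3.25)·(3.25) + (-0.75)·(-0.75)) / 3 = 14.75/3 = 4.9167

S is symmetric (S[j,i] = S[i,j]). Assembling:

S = [[7, 1, -0.5],
 [1, 10, 3],
 [-0.5, 3, 4.9167]]


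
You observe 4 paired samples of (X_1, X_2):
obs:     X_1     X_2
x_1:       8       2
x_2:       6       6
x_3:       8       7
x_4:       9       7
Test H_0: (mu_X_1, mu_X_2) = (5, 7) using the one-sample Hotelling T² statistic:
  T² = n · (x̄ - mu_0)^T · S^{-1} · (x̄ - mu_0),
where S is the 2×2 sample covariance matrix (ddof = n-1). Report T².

Step 1 — sample mean vector:
  mean(X_1) = (8 + 6 + 8 + 9) / 4 = 31/4 = 7.75
  mean(X_2) = (2 + 6 + 7 + 7) / 4 = 22/4 = 5.5
  x̄ = (7.75, 5.5),  deviation x̄ - mu_0 = (7.75, 5.5) - (5, 7) = (2.75, -1.5).

Step 2 — sample covariance matrix, S[i,j] = (1/(n-1)) · Σ_k (x_{k,i} - mean_i) · (x_{k,j} - mean_j), divisor n-1 = 3:
  S[X_1,X_1] = ((0.25)·(0.25) + (-1.75)·(-1.75) + (0.25)·(0.25) + (1.25)·(1.25)) / 3 = 4.75/3 = 1.5833
  S[X_1,X_2] = ((0.25)·(-3.5) + (-1.75)·(0.5) + (0.25)·(1.5) + (1.25)·(1.5)) / 3 = 0.5/3 = 0.1667
  S[X_2,X_2] = ((-3.5)·(-3.5) + (0.5)·(0.5) + (1.5)·(1.5) + (1.5)·(1.5)) / 3 = 17/3 = 5.6667
  S = [[1.5833, 0.1667],
 [0.1667, 5.6667]].

Step 3 — invert S. det(S) = 1.5833·5.6667 - (0.1667)² = 8.9444.
  S^{-1} = (1/det) · [[d, -b], [-b, a]] = [[0.6335, -0.0186],
 [-0.0186, 0.177]].

Step 4 — quadratic form (x̄ - mu_0)^T · S^{-1} · (x̄ - mu_0):
  S^{-1} · (x̄ - mu_0) = (1.7702, -0.3168),
  (x̄ - mu_0)^T · [...] = (2.75)·(1.7702) + (-1.5)·(-0.3168) = 5.3432.

Step 5 — scale by n: T² = 4 · 5.3432 = 21.3727.

T² ≈ 21.3727


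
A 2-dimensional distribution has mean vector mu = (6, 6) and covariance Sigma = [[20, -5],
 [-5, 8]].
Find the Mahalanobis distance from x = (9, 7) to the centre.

Step 1 — centre the observation: (x - mu) = (3, 1).

Step 2 — invert Sigma. det(Sigma) = 20·8 - (-5)² = 135.
  Sigma^{-1} = (1/det) · [[d, -b], [-b, a]] = [[0.0593, 0.037],
 [0.037, 0.1481]].

Step 3 — form the quadratic (x - mu)^T · Sigma^{-1} · (x - mu):
  Sigma^{-1} · (x - mu) = (0.2148, 0.2593).
  (x - mu)^T · [Sigma^{-1} · (x - mu)] = (3)·(0.2148) + (1)·(0.2593) = 0.9037.

Step 4 — take square root: d = √(0.9037) ≈ 0.9506.

d(x, mu) = √(0.9037) ≈ 0.9506


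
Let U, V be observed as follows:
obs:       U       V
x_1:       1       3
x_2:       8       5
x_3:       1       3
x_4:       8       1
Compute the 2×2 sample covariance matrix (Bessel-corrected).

Step 1 — column means:
  mean(U) = (1 + 8 + 1 + 8) / 4 = 18/4 = 4.5
  mean(V) = (3 + 5 + 3 + 1) / 4 = 12/4 = 3

Step 2 — sample covariance S[i,j] = (1/(n-1)) · Σ_k (x_{k,i} - mean_i) · (x_{k,j} - mean_j), with n-1 = 3.
  S[U,U] = ((-3.5)·(-3.5) + (3.5)·(3.5) + (-3.5)·(-3.5) + (3.5)·(3.5)) / 3 = 49/3 = 16.3333
  S[U,V] = ((-3.5)·(0) + (3.5)·(2) + (-3.5)·(0) + (3.5)·(-2)) / 3 = 0/3 = 0
  S[V,V] = ((0)·(0) + (2)·(2) + (0)·(0) + (-2)·(-2)) / 3 = 8/3 = 2.6667

S is symmetric (S[j,i] = S[i,j]). Assembling:

S = [[16.3333, 0],
 [0, 2.6667]]


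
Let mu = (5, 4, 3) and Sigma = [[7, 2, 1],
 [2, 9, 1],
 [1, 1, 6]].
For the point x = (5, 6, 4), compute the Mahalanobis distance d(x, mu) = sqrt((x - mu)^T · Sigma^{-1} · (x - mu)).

Step 1 — centre the observation: (x - mu) = (0, 2, 1).

Step 2 — invert Sigma (cofactor / det for 3×3, or solve directly):
  Sigma^{-1} = [[0.155, -0.0322, -0.0205],
 [-0.0322, 0.1199, -0.0146],
 [-0.0205, -0.0146, 0.1725]].

Step 3 — form the quadratic (x - mu)^T · Sigma^{-1} · (x - mu):
  Sigma^{-1} · (x - mu) = (-0.0848, 0.2251, 0.1433).
  (x - mu)^T · [Sigma^{-1} · (x - mu)] = (0)·(-0.0848) + (2)·(0.2251) + (1)·(0.1433) = 0.5936.

Step 4 — take square root: d = √(0.5936) ≈ 0.7704.

d(x, mu) = √(0.5936) ≈ 0.7704


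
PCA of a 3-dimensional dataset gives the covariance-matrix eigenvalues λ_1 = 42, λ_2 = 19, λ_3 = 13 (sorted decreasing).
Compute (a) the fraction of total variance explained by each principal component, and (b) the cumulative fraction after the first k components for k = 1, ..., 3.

Step 1 — total variance = trace(Sigma) = Σ λ_i = 42 + 19 + 13 = 74.

Step 2 — fraction explained by component i = λ_i / Σ λ:
  PC1: 42/74 = 0.5676
  PC2: 19/74 = 0.2568
  PC3: 13/74 = 0.1757

Step 3 — cumulative fraction after k components = (λ_1 + ... + λ_k) / Σ λ:
  k = 1: 42/74 = 0.5676
  k = 2: (42 + 19)/74 = 61/74 = 0.8243
  k = 3: (42 + 19 + 13)/74 = 74/74 = 1

Summary (fraction, with percent):

explained: PC1 0.5676 (56.76%), PC2 0.2568 (25.68%), PC3 0.1757 (17.57%);  cumulative: 0.5676, 0.8243, 1


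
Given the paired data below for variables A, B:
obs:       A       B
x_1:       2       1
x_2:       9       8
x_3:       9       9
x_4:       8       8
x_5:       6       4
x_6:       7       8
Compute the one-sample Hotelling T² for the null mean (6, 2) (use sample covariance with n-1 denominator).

Step 1 — sample mean vector:
  mean(A) = (2 + 9 + 9 + 8 + 6 + 7) / 6 = 41/6 = 6.8333
  mean(B) = (1 + 8 + 9 + 8 + 4 + 8) / 6 = 38/6 = 6.3333
  x̄ = (6.8333, 6.3333),  deviation x̄ - mu_0 = (6.8333, 6.3333) - (6, 2) = (0.8333, 4.3333).

Step 2 — sample covariance matrix, S[i,j] = (1/(n-1)) · Σ_k (x_{k,i} - mean_i) · (x_{k,j} - mean_j), divisor n-1 = 5:
  S[A,A] = ((-4.8333)·(-4.8333) + (2.1667)·(2.1667) + (2.1667)·(2.1667) + (1.1667)·(1.1667) + (-0.8333)·(-0.8333) + (0.1667)·(0.1667)) / 5 = 34.8333/5 = 6.9667
  S[A,B] = ((-4.8333)·(-5.3333) + (2.1667)·(1.6667) + (2.1667)·(2.6667) + (1.1667)·(1.6667) + (-0.8333)·(-2.3333) + (0.1667)·(1.6667)) / 5 = 39.3333/5 = 7.8667
  S[B,B] = ((-5.3333)·(-5.3333) + (1.6667)·(1.6667) + (2.6667)·(2.6667) + (1.6667)·(1.6667) + (-2.3333)·(-2.3333) + (1.6667)·(1.6667)) / 5 = 49.3333/5 = 9.8667
  S = [[6.9667, 7.8667],
 [7.8667, 9.8667]].

Step 3 — invert S. det(S) = 6.9667·9.8667 - (7.8667)² = 6.8533.
  S^{-1} = (1/det) · [[d, -b], [-b, a]] = [[1.4397, -1.1479],
 [-1.1479, 1.0165]].

Step 4 — quadratic form (x̄ - mu_0)^T · S^{-1} · (x̄ - mu_0):
  S^{-1} · (x̄ - mu_0) = (-3.7743, 3.4484),
  (x̄ - mu_0)^T · [...] = (0.8333)·(-3.7743) + (4.3333)·(3.4484) = 11.798.

Step 5 — scale by n: T² = 6 · 11.798 = 70.7879.

T² ≈ 70.7879


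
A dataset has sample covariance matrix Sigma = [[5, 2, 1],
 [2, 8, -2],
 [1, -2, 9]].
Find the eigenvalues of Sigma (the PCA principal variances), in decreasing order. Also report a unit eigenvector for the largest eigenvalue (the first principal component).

Step 1 — characteristic polynomial p(λ) = det(λI - Sigma) = λ³ - tr·λ² + c_1·λ - det, where tr = trace, c_1 = sum of the principal 2×2 minors, det = det(Sigma):
  tr = 5 + 8 + 9 = 22,
  c_1 = (5·8 - (2)²) + (5·9 - (1)²) + (8·9 - (-2)²) = 36 + 44 + 68 = 148,
  det = 5·(8·9 - (-2)²) - (2)·((2)·9 - (-2)·(1)) + (1)·((2)·(-2) - 8·(1)) = 5·(68) - (2)·(20) + (1)·(-12) = 288.
  So p(λ) = λ³ - 22λ² + 148λ - 288.
Step 2 — look for an integer root (rational root theorem: any rational root is an integer divisor of 288). Testing λ = 8:
  p(8) = 512 - 1408 + 1184 - 288 = 0  ✓
  Dividing out (λ - 8): p(λ) = (λ - 8)(λ² - 14λ + 36).
Step 3 — remaining eigenvalues from the quadratic λ² - 14λ + 36 = 0:
  Δ = 14² - 4·36 = 196 - 144 = 52,  λ = (14 ± √52)/2 = (14 ± 7.2111)/2 ≈ 10.6056 or 3.3944.
  Sorted: λ_1 = 10.6056,  λ_2 = 8,  λ_3 = 3.3944  (check: sum = 22 = tr ✓).

Step 4 — unit eigenvector for λ_1 ≈ 10.6056: v spans the null space of (Sigma - λ_1 I), whose rows are
  r_1 = (-5.6056, 2, 1),  r_2 = (2, -2.6056, -2),  r_3 = (1, -2, -1.6056).
  v is orthogonal to every row, so take v ∝ r_1 × r_2 = ((2)·(-2) - (1)·(-2.6056), (1)·(2) - (-5.6056)·(-2), (-5.6056)·(-2.6056) - (2)·(2)) ≈ (-1.3944, -9.2111, 10.6056).
  Rescale (multiply by -1 so the first nonzero entry is positive): u = (1.3944, 9.2111, -10.6056).
  ||u|| = √((1.3944)² + (9.2111)² + (-10.6056)²) = √(199.2666) ≈ 14.1162,  v_1 = u/||u|| ≈ (0.0988, 0.6525, -0.7513) (||v_1|| = 1).

λ_1 = 10.6056,  λ_2 = 8,  λ_3 = 3.3944;  v_1 ≈ (0.0988, 0.6525, -0.7513)


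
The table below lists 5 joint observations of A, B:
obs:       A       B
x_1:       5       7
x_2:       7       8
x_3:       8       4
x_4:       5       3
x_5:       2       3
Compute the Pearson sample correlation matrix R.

Step 1 — column means:
  mean(A) = (5 + 7 + 8 + 5 + 2) / 5 = 27/5 = 5.4
  mean(B) = (7 + 8 + 4 + 3 + 3) / 5 = 25/5 = 5

Step 2 — sample variances and covariances s[i,j] = (1/(n-1)) · Σ_k (x_{k,i} - mean_i) · (x_{k,j} - mean_j), with n-1 = 4:
  s[A,A] = ((-0.4)·(-0.4) + (1.6)·(1.6) + (2.6)·(2.6) + (-0.4)·(-0.4) + (-3.4)·(-3.4)) / 4 = 21.2/4 = 5.3
  s[A,B] = ((-0.4)·(2) + (1.6)·(3) + (2.6)·(-1) + (-0.4)·(-2) + (-3.4)·(-2)) / 4 = 9/4 = 2.25
  s[B,B] = ((2)·(2) + (3)·(3) + (-1)·(-1) + (-2)·(-2) + (-2)·(-2)) / 4 = 22/4 = 5.5
  Sample standard deviations s_i = √(s[i,i]):
  s(A) = √(5.3) = 2.3022
  s(B) = √(5.5) = 2.3452

Step 3 — r_{ij} = s_{ij} / (s_i · s_j):
  r[A,A] = 1 (diagonal).
  r[A,B] = 2.25 / (2.3022 · 2.3452) = 2.25 / 5.3991 = 0.4167
  r[B,B] = 1 (diagonal).

R is symmetric with unit diagonal. Assembling:

R = [[1, 0.4167],
 [0.4167, 1]]


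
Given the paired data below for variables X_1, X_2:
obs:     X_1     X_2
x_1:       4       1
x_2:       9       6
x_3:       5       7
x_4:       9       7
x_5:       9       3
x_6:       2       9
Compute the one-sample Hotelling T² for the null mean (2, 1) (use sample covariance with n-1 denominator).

Step 1 — sample mean vector:
  mean(X_1) = (4 + 9 + 5 + 9 + 9 + 2) / 6 = 38/6 = 6.3333
  mean(X_2) = (1 + 6 + 7 + 7 + 3 + 9) / 6 = 33/6 = 5.5
  x̄ = (6.3333, 5.5),  deviation x̄ - mu_0 = (6.3333, 5.5) - (2, 1) = (4.3333, 4.5).

Step 2 — sample covariance matrix, S[i,j] = (1/(n-1)) · Σ_k (x_{k,i} - mean_i) · (x_{k,j} - mean_j), divisor n-1 = 5:
  S[X_1,X_1] = ((-2.3333)·(-2.3333) + (2.6667)·(2.6667) + (-1.3333)·(-1.3333) + (2.6667)·(2.6667) + (2.6667)·(2.6667) + (-4.3333)·(-4.3333)) / 5 = 47.3333/5 = 9.4667
  S[X_1,X_2] = ((-2.3333)·(-4.5) + (2.6667)·(0.5) + (-1.3333)·(1.5) + (2.6667)·(1.5) + (2.6667)·(-2.5) + (-4.3333)·(3.5)) / 5 = -8/5 = -1.6
  S[X_2,X_2] = ((-4.5)·(-4.5) + (0.5)·(0.5) + (1.5)·(1.5) + (1.5)·(1.5) + (-2.5)·(-2.5) + (3.5)·(3.5)) / 5 = 43.5/5 = 8.7
  S = [[9.4667, -1.6],
 [-1.6, 8.7]].

Step 3 — invert S. det(S) = 9.4667·8.7 - (-1.6)² = 79.8.
  S^{-1} = (1/det) · [[d, -b], [-b, a]] = [[0.109, 0.0201],
 [0.0201, 0.1186]].

Step 4 — quadratic form (x̄ - mu_0)^T · S^{-1} · (x̄ - mu_0):
  S^{-1} · (x̄ - mu_0) = (0.5627, 0.6207),
  (x̄ - mu_0)^T · [...] = (4.3333)·(0.5627) + (4.5)·(0.6207) = 5.2314.

Step 5 — scale by n: T² = 6 · 5.2314 = 31.3885.

T² ≈ 31.3885


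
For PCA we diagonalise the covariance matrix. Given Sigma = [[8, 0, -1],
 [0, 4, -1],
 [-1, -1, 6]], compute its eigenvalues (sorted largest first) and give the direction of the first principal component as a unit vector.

Step 1 — characteristic polynomial p(λ) = det(λI - Sigma) = λ³ - tr·λ² + c_1·λ - det, where tr = trace, c_1 = sum of the principal 2×2 minors, det = det(Sigma):
  tr = 8 + 4 + 6 = 18,
  c_1 = (8·4 - (0)²) + (8·6 - (-1)²) + (4·6 - (-1)²) = 32 + 47 + 23 = 102,
  det = 8·(4·6 - (-1)²) - (0)·((0)·6 - (-1)·(-1)) + (-1)·((0)·(-1) - 4·(-1)) = 8·(23) - (0)·(-1) + (-1)·(4) = 180.
  So p(λ) = λ³ - 18λ² + 102λ - 180.
Step 2 — look for an integer root (rational root theorem: any rational root is an integer divisor of 180). Testing λ = 6:
  p(6) = 216 - 648 + 612 - 180 = 0  ✓
  Dividing out (λ - 6): p(λ) = (λ - 6)(λ² - 12λ + 30).
Step 3 — remaining eigenvalues from the quadratic λ² - 12λ + 30 = 0:
  Δ = 12² - 4·30 = 144 - 120 = 24,  λ = (12 ± √24)/2 = (12 ± 4.899)/2 ≈ 8.4495 or 3.5505.
  Sorted: λ_1 = 8.4495,  λ_2 = 6,  λ_3 = 3.5505  (check: sum = 18 = tr ✓).

Step 4 — unit eigenvector for λ_1 ≈ 8.4495: v spans the null space of (Sigma - λ_1 I), whose rows are
  r_1 = (-0.4495, 0, -1),  r_2 = (0, -4.4495, -1),  r_3 = (-1, -1, -2.4495).
  v is orthogonal to every row, so take v ∝ r_1 × r_2 = ((0)·(-1) - (-1)·(-4.4495), (-1)·(0) - (-0.4495)·(-1), (-0.4495)·(-4.4495) - (0)·(0)) ≈ (-4.4495, -0.4495, 2).
  Rescale (multiply by -1 so the first nonzero entry is positive): u = (4.4495, 0.4495, -2).
  ||u|| = √((4.4495)² + (0.4495)² + (-2)²) = √(24) ≈ 4.899,  v_1 = u/||u|| ≈ (0.9082, 0.0918, -0.4082) (||v_1|| = 1).

λ_1 = 8.4495,  λ_2 = 6,  λ_3 = 3.5505;  v_1 ≈ (0.9082, 0.0918, -0.4082)


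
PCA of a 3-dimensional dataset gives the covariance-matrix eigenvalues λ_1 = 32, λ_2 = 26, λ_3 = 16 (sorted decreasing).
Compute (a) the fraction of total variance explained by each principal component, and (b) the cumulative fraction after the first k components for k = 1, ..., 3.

Step 1 — total variance = trace(Sigma) = Σ λ_i = 32 + 26 + 16 = 74.

Step 2 — fraction explained by component i = λ_i / Σ λ:
  PC1: 32/74 = 0.4324
  PC2: 26/74 = 0.3514
  PC3: 16/74 = 0.2162

Step 3 — cumulative fraction after k components = (λ_1 + ... + λ_k) / Σ λ:
  k = 1: 32/74 = 0.4324
  k = 2: (32 + 26)/74 = 58/74 = 0.7838
  k = 3: (32 + 26 + 16)/74 = 74/74 = 1

Summary (fraction, with percent):

explained: PC1 0.4324 (43.24%), PC2 0.3514 (35.14%), PC3 0.2162 (21.62%);  cumulative: 0.4324, 0.7838, 1


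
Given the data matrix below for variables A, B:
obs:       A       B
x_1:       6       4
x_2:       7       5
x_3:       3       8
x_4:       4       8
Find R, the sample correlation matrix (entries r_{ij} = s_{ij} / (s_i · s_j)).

Step 1 — column means:
  mean(A) = (6 + 7 + 3 + 4) / 4 = 20/4 = 5
  mean(B) = (4 + 5 + 8 + 8) / 4 = 25/4 = 6.25

Step 2 — sample variances and covariances s[i,j] = (1/(n-1)) · Σ_k (x_{k,i} - mean_i) · (x_{k,j} - mean_j), with n-1 = 3:
  s[A,A] = ((1)·(1) + (2)·(2) + (-2)·(-2) + (-1)·(-1)) / 3 = 10/3 = 3.3333
  s[A,B] = ((1)·(-2.25) + (2)·(-1.25) + (-2)·(1.75) + (-1)·(1.75)) / 3 = -10/3 = -3.3333
  s[B,B] = ((-2.25)·(-2.25) + (-1.25)·(-1.25) + (1.75)·(1.75) + (1.75)·(1.75)) / 3 = 12.75/3 = 4.25
  Sample standard deviations s_i = √(s[i,i]):
  s(A) = √(3.3333) = 1.8257
  s(B) = √(4.25) = 2.0616

Step 3 — r_{ij} = s_{ij} / (s_i · s_j):
  r[A,A] = 1 (diagonal).
  r[A,B] = -3.3333 / (1.8257 · 2.0616) = -3.3333 / 3.7639 = -0.8856
  r[B,B] = 1 (diagonal).

R is symmetric with unit diagonal. Assembling:

R = [[1, -0.8856],
 [-0.8856, 1]]


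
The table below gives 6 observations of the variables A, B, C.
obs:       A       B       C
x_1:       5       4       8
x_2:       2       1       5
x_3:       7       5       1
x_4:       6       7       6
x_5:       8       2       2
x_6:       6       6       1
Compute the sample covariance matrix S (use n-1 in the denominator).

Step 1 — column means:
  mean(A) = (5 + 2 + 7 + 6 + 8 + 6) / 6 = 34/6 = 5.6667
  mean(B) = (4 + 1 + 5 + 7 + 2 + 6) / 6 = 25/6 = 4.1667
  mean(C) = (8 + 5 + 1 + 6 + 2 + 1) / 6 = 23/6 = 3.8333

Step 2 — sample covariance S[i,j] = (1/(n-1)) · Σ_k (x_{k,i} - mean_i) · (x_{k,j} - mean_j), with n-1 = 5.
  S[A,A] = ((-0.6667)·(-0.6667) + (-3.6667)·(-3.6667) + (1.3333)·(1.3333) + (0.3333)·(0.3333) + (2.3333)·(2.3333) + (0.3333)·(0.3333)) / 5 = 21.3333/5 = 4.2667
  S[A,B] = ((-0.6667)·(-0.1667) + (-3.6667)·(-3.1667) + (1.3333)·(0.8333) + (0.3333)·(2.8333) + (2.3333)·(-2.1667) + (0.3333)·(1.8333)) / 5 = 9.3333/5 = 1.8667
  S[A,C] = ((-0.6667)·(4.1667) + (-3.6667)·(1.1667) + (1.3333)·(-2.8333) + (0.3333)·(2.1667) + (2.3333)·(-1.8333) + (0.3333)·(-2.8333)) / 5 = -15.3333/5 = -3.0667
  S[B,B] = ((-0.1667)·(-0.1667) + (-3.1667)·(-3.1667) + (0.8333)·(0.8333) + (2.8333)·(2.8333) + (-2.1667)·(-2.1667) + (1.8333)·(1.8333)) / 5 = 26.8333/5 = 5.3667
  S[B,C] = ((-0.1667)·(4.1667) + (-3.1667)·(1.1667) + (0.8333)·(-2.8333) + (2.8333)·(2.1667) + (-2.1667)·(-1.8333) + (1.8333)·(-2.8333)) / 5 = -1.8333/5 = -0.3667
  S[C,C] = ((4.1667)·(4.1667) + (1.1667)·(1.1667) + (-2.8333)·(-2.8333) + (2.1667)·(2.1667) + (-1.8333)·(-1.8333) + (-2.8333)·(-2.8333)) / 5 = 42.8333/5 = 8.5667

S is symmetric (S[j,i] = S[i,j]). Assembling:

S = [[4.2667, 1.8667, -3.0667],
 [1.8667, 5.3667, -0.3667],
 [-3.0667, -0.3667, 8.5667]]


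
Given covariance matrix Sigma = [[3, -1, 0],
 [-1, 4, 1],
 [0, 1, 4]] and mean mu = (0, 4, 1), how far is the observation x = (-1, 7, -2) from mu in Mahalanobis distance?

Step 1 — centre the observation: (x - mu) = (-1, 3, -3).

Step 2 — invert Sigma (cofactor / det for 3×3, or solve directly):
  Sigma^{-1} = [[0.3659, 0.0976, -0.0244],
 [0.0976, 0.2927, -0.0732],
 [-0.0244, -0.0732, 0.2683]].

Step 3 — form the quadratic (x - mu)^T · Sigma^{-1} · (x - mu):
  Sigma^{-1} · (x - mu) = (0, 1, -1).
  (x - mu)^T · [Sigma^{-1} · (x - mu)] = (-1)·(0) + (3)·(1) + (-3)·(-1) = 6.

Step 4 — take square root: d = √(6) ≈ 2.4495.

d(x, mu) = √(6) ≈ 2.4495


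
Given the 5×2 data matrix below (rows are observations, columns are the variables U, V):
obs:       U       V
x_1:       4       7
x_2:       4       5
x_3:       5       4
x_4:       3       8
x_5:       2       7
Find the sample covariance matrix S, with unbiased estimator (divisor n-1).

Step 1 — column means:
  mean(U) = (4 + 4 + 5 + 3 + 2) / 5 = 18/5 = 3.6
  mean(V) = (7 + 5 + 4 + 8 + 7) / 5 = 31/5 = 6.2

Step 2 — sample covariance S[i,j] = (1/(n-1)) · Σ_k (x_{k,i} - mean_i) · (x_{k,j} - mean_j), with n-1 = 4.
  S[U,U] = ((0.4)·(0.4) + (0.4)·(0.4) + (1.4)·(1.4) + (-0.6)·(-0.6) + (-1.6)·(-1.6)) / 4 = 5.2/4 = 1.3
  S[U,V] = ((0.4)·(0.8) + (0.4)·(-1.2) + (1.4)·(-2.2) + (-0.6)·(1.8) + (-1.6)·(0.8)) / 4 = -5.6/4 = -1.4
  S[V,V] = ((0.8)·(0.8) + (-1.2)·(-1.2) + (-2.2)·(-2.2) + (1.8)·(1.8) + (0.8)·(0.8)) / 4 = 10.8/4 = 2.7

S is symmetric (S[j,i] = S[i,j]). Assembling:

S = [[1.3, -1.4],
 [-1.4, 2.7]]


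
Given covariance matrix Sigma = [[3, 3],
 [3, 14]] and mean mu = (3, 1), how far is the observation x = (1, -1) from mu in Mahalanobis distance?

Step 1 — centre the observation: (x - mu) = (-2, -2).

Step 2 — invert Sigma. det(Sigma) = 3·14 - (3)² = 33.
  Sigma^{-1} = (1/det) · [[d, -b], [-b, a]] = [[0.4242, -0.0909],
 [-0.0909, 0.0909]].

Step 3 — form the quadratic (x - mu)^T · Sigma^{-1} · (x - mu):
  Sigma^{-1} · (x - mu) = (-0.6667, 0).
  (x - mu)^T · [Sigma^{-1} · (x - mu)] = (-2)·(-0.6667) + (-2)·(0) = 1.3333.

Step 4 — take square root: d = √(1.3333) ≈ 1.1547.

d(x, mu) = √(1.3333) ≈ 1.1547


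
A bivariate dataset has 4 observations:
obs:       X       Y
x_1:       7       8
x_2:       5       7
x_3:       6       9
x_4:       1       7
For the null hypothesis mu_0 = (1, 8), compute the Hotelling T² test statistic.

Step 1 — sample mean vector:
  mean(X) = (7 + 5 + 6 + 1) / 4 = 19/4 = 4.75
  mean(Y) = (8 + 7 + 9 + 7) / 4 = 31/4 = 7.75
  x̄ = (4.75, 7.75),  deviation x̄ - mu_0 = (4.75, 7.75) - (1, 8) = (3.75, -0.25).

Step 2 — sample covariance matrix, S[i,j] = (1/(n-1)) · Σ_k (x_{k,i} - mean_i) · (x_{k,j} - mean_j), divisor n-1 = 3:
  S[X,X] = ((2.25)·(2.25) + (0.25)·(0.25) + (1.25)·(1.25) + (-3.75)·(-3.75)) / 3 = 20.75/3 = 6.9167
  S[X,Y] = ((2.25)·(0.25) + (0.25)·(-0.75) + (1.25)·(1.25) + (-3.75)·(-0.75)) / 3 = 4.75/3 = 1.5833
  S[Y,Y] = ((0.25)·(0.25) + (-0.75)·(-0.75) + (1.25)·(1.25) + (-0.75)·(-0.75)) / 3 = 2.75/3 = 0.9167
  S = [[6.9167, 1.5833],
 [1.5833, 0.9167]].

Step 3 — invert S. det(S) = 6.9167·0.9167 - (1.5833)² = 3.8333.
  S^{-1} = (1/det) · [[d, -b], [-b, a]] = [[0.2391, -0.413],
 [-0.413, 1.8043]].

Step 4 — quadratic form (x̄ - mu_0)^T · S^{-1} · (x̄ - mu_0):
  S^{-1} · (x̄ - mu_0) = (1, -2),
  (x̄ - mu_0)^T · [...] = (3.75)·(1) + (-0.25)·(-2) = 4.25.

Step 5 — scale by n: T² = 4 · 4.25 = 17.

T² ≈ 17


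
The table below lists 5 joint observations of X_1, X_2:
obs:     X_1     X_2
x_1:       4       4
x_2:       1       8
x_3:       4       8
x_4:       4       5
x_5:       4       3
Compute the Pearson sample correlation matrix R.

Step 1 — column means:
  mean(X_1) = (4 + 1 + 4 + 4 + 4) / 5 = 17/5 = 3.4
  mean(X_2) = (4 + 8 + 8 + 5 + 3) / 5 = 28/5 = 5.6

Step 2 — sample variances and covariances s[i,j] = (1/(n-1)) · Σ_k (x_{k,i} - mean_i) · (x_{k,j} - mean_j), with n-1 = 4:
  s[X_1,X_1] = ((0.6)·(0.6) + (-2.4)·(-2.4) + (0.6)·(0.6) + (0.6)·(0.6) + (0.6)·(0.6)) / 4 = 7.2/4 = 1.8
  s[X_1,X_2] = ((0.6)·(-1.6) + (-2.4)·(2.4) + (0.6)·(2.4) + (0.6)·(-0.6) + (0.6)·(-2.6)) / 4 = -7.2/4 = -1.8
  s[X_2,X_2] = ((-1.6)·(-1.6) + (2.4)·(2.4) + (2.4)·(2.4) + (-0.6)·(-0.6) + (-2.6)·(-2.6)) / 4 = 21.2/4 = 5.3
  Sample standard deviations s_i = √(s[i,i]):
  s(X_1) = √(1.8) = 1.3416
  s(X_2) = √(5.3) = 2.3022

Step 3 — r_{ij} = s_{ij} / (s_i · s_j):
  r[X_1,X_1] = 1 (diagonal).
  r[X_1,X_2] = -1.8 / (1.3416 · 2.3022) = -1.8 / 3.0887 = -0.5828
  r[X_2,X_2] = 1 (diagonal).

R is symmetric with unit diagonal. Assembling:

R = [[1, -0.5828],
 [-0.5828, 1]]


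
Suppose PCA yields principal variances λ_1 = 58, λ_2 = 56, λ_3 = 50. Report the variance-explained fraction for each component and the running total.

Step 1 — total variance = trace(Sigma) = Σ λ_i = 58 + 56 + 50 = 164.

Step 2 — fraction explained by component i = λ_i / Σ λ:
  PC1: 58/164 = 0.3537
  PC2: 56/164 = 0.3415
  PC3: 50/164 = 0.3049

Step 3 — cumulative fraction after k components = (λ_1 + ... + λ_k) / Σ λ:
  k = 1: 58/164 = 0.3537
  k = 2: (58 + 56)/164 = 114/164 = 0.6951
  k = 3: (58 + 56 + 50)/164 = 164/164 = 1

Summary (fraction, with percent):

explained: PC1 0.3537 (35.37%), PC2 0.3415 (34.15%), PC3 0.3049 (30.49%);  cumulative: 0.3537, 0.6951, 1


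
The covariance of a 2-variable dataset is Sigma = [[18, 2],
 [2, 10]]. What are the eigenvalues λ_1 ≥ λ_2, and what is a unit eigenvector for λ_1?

Step 1 — characteristic polynomial of 2×2 Sigma:
  det(Sigma - λI) = λ² - trace · λ + det = 0.
  trace = 18 + 10 = 28, det = 18·10 - (2)² = 176.
Step 2 — discriminant:
  Δ = trace² - 4·det = 784 - 704 = 80.
Step 3 — eigenvalues:
  λ = (trace ± √Δ)/2 = (28 ± 8.9443)/2,
  λ_1 = 18.4721,  λ_2 = 9.5279.

Step 4 — unit eigenvector for λ_1: solve (Sigma - λ_1 I)v = 0. First row:
  (18 - 18.4721)·v_x + (2)·v_y = 0, i.e. (-0.4721)·v_x + (2)·v_y = 0,
  so v ∝ (b, λ_1 - a) = (2, 0.4721) = u.
  ||u|| = √((2)² + (0.4721)²) = √(4.2229) ≈ 2.055,
  v_1 = u/||u|| ≈ (0.9732, 0.2298) (||v_1|| = 1).

λ_1 = 18.4721,  λ_2 = 9.5279;  v_1 ≈ (0.9732, 0.2298)


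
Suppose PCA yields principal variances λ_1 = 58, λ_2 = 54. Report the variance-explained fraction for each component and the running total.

Step 1 — total variance = trace(Sigma) = Σ λ_i = 58 + 54 = 112.

Step 2 — fraction explained by component i = λ_i / Σ λ:
  PC1: 58/112 = 0.5179
  PC2: 54/112 = 0.4821

Step 3 — cumulative fraction after k components = (λ_1 + ... + λ_k) / Σ λ:
  k = 1: 58/112 = 0.5179
  k = 2: (58 + 54)/112 = 112/112 = 1

Summary (fraction, with percent):

explained: PC1 0.5179 (51.79%), PC2 0.4821 (48.21%);  cumulative: 0.5179, 1


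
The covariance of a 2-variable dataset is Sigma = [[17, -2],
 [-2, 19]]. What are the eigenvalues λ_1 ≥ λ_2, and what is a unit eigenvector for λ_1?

Step 1 — characteristic polynomial of 2×2 Sigma:
  det(Sigma - λI) = λ² - trace · λ + det = 0.
  trace = 17 + 19 = 36, det = 17·19 - (-2)² = 319.
Step 2 — discriminant:
  Δ = trace² - 4·det = 1296 - 1276 = 20.
Step 3 — eigenvalues:
  λ = (trace ± √Δ)/2 = (36 ± 4.4721)/2,
  λ_1 = 20.2361,  λ_2 = 15.7639.

Step 4 — unit eigenvector for λ_1: solve (Sigma - λ_1 I)v = 0. First row:
  (17 - 20.2361)·v_x + (-2)·v_y = 0, i.e. (-3.2361)·v_x + (-2)·v_y = 0,
  so v ∝ (b, λ_1 - a) = (-2, 3.2361); multiply by -1 so the first entry is positive: u = (2, -3.2361).
  ||u|| = √((2)² + (-3.2361)²) = √(14.4721) ≈ 3.8042,
  v_1 = u/||u|| ≈ (0.5257, -0.8507) (||v_1|| = 1).

λ_1 = 20.2361,  λ_2 = 15.7639;  v_1 ≈ (0.5257, -0.8507)


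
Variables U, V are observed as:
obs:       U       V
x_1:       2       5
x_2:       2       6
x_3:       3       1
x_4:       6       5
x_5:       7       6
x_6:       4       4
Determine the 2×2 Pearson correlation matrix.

Step 1 — column means:
  mean(U) = (2 + 2 + 3 + 6 + 7 + 4) / 6 = 24/6 = 4
  mean(V) = (5 + 6 + 1 + 5 + 6 + 4) / 6 = 27/6 = 4.5

Step 2 — sample variances and covariances s[i,j] = (1/(n-1)) · Σ_k (x_{k,i} - mean_i) · (x_{k,j} - mean_j), with n-1 = 5:
  s[U,U] = ((-2)·(-2) + (-2)·(-2) + (-1)·(-1) + (2)·(2) + (3)·(3) + (0)·(0)) / 5 = 22/5 = 4.4
  s[U,V] = ((-2)·(0.5) + (-2)·(1.5) + (-1)·(-3.5) + (2)·(0.5) + (3)·(1.5) + (0)·(-0.5)) / 5 = 5/5 = 1
  s[V,V] = ((0.5)·(0.5) + (1.5)·(1.5) + (-3.5)·(-3.5) + (0.5)·(0.5) + (1.5)·(1.5) + (-0.5)·(-0.5)) / 5 = 17.5/5 = 3.5
  Sample standard deviations s_i = √(s[i,i]):
  s(U) = √(4.4) = 2.0976
  s(V) = √(3.5) = 1.8708

Step 3 — r_{ij} = s_{ij} / (s_i · s_j):
  r[U,U] = 1 (diagonal).
  r[U,V] = 1 / (2.0976 · 1.8708) = 1 / 3.9243 = 0.2548
  r[V,V] = 1 (diagonal).

R is symmetric with unit diagonal. Assembling:

R = [[1, 0.2548],
 [0.2548, 1]]


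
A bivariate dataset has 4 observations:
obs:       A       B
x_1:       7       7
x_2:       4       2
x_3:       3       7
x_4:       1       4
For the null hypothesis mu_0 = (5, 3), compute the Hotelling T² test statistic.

Step 1 — sample mean vector:
  mean(A) = (7 + 4 + 3 + 1) / 4 = 15/4 = 3.75
  mean(B) = (7 + 2 + 7 + 4) / 4 = 20/4 = 5
  x̄ = (3.75, 5),  deviation x̄ - mu_0 = (3.75, 5) - (5, 3) = (-1.25, 2).

Step 2 — sample covariance matrix, S[i,j] = (1/(n-1)) · Σ_k (x_{k,i} - mean_i) · (x_{k,j} - mean_j), divisor n-1 = 3:
  S[A,A] = ((3.25)·(3.25) + (0.25)·(0.25) + (-0.75)·(-0.75) + (-2.75)·(-2.75)) / 3 = 18.75/3 = 6.25
  S[A,B] = ((3.25)·(2) + (0.25)·(-3) + (-0.75)·(2) + (-2.75)·(-1)) / 3 = 7/3 = 2.3333
  S[B,B] = ((2)·(2) + (-3)·(-3) + (2)·(2) + (-1)·(-1)) / 3 = 18/3 = 6
  S = [[6.25, 2.3333],
 [2.3333, 6]].

Step 3 — invert S. det(S) = 6.25·6 - (2.3333)² = 32.0556.
  S^{-1} = (1/det) · [[d, -b], [-b, a]] = [[0.1872, -0.0728],
 [-0.0728, 0.195]].

Step 4 — quadratic form (x̄ - mu_0)^T · S^{-1} · (x̄ - mu_0):
  S^{-1} · (x̄ - mu_0) = (-0.3795, 0.4809),
  (x̄ - mu_0)^T · [...] = (-1.25)·(-0.3795) + (2)·(0.4809) = 1.4363.

Step 5 — scale by n: T² = 4 · 1.4363 = 5.7452.

T² ≈ 5.7452
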